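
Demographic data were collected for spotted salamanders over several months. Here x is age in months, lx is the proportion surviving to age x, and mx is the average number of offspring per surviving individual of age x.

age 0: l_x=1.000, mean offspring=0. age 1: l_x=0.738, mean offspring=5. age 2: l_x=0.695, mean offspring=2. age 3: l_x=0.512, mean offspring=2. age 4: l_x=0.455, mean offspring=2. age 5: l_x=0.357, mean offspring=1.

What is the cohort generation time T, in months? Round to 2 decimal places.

lx·mx: 0, 3.69, 1.39, 1.024, 0.91, 0.357 → R0 = 7.371
x·lx·mx: 0, 3.69, 2.78, 3.072, 3.64, 1.785 → Σ = 14.967
T = 14.967 / 7.371 = 2.030525… → 2.03

2.03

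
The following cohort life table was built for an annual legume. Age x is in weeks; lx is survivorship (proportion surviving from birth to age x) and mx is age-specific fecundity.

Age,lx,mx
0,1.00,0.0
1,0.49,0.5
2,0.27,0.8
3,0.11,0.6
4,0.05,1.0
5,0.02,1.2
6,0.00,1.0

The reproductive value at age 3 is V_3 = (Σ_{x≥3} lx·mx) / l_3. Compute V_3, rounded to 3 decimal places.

lx·mx for x ≥ 3: 0.066, 0.05, 0.024, 0 → sum = 0.14
V_3 = 0.14 / l_3 = 0.14 / 0.11 = 1.272727… → 1.273

1.273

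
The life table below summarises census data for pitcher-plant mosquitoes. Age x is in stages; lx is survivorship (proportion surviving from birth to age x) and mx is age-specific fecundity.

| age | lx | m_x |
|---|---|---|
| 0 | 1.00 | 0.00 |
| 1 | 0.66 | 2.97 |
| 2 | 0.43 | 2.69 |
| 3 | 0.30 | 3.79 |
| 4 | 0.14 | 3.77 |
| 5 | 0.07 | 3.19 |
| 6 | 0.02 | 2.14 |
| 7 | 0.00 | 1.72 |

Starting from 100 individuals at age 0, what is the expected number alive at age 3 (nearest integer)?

30

Expected survivors = N0 · l_3 = 100 × 0.30 = 30 → 30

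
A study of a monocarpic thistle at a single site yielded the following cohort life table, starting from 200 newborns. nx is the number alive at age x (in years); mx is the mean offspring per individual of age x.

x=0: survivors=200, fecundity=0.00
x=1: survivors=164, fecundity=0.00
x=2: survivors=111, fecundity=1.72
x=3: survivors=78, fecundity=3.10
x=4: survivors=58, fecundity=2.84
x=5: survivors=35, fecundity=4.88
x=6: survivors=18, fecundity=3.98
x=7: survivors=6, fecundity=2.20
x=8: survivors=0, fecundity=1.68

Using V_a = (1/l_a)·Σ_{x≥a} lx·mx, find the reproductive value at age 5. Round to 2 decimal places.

7.30

lx = nx/n0 = nx/200: 1, 0.82, 0.555, 0.39, 0.29, 0.175, 0.09, 0.03, 0
lx·mx for x ≥ 5: 0.854, 0.3582, 0.066, 0 → sum = 1.2782
V_5 = 1.2782 / l_5 = 1.2782 / 0.175 = 7.304 → 7.30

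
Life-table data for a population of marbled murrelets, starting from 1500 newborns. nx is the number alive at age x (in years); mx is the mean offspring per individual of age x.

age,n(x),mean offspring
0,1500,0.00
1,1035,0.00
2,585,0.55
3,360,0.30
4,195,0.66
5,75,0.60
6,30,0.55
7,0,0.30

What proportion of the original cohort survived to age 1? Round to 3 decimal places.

0.690

l_1 = n_1/n_0 = 1035/1500 = 0.69 → 0.690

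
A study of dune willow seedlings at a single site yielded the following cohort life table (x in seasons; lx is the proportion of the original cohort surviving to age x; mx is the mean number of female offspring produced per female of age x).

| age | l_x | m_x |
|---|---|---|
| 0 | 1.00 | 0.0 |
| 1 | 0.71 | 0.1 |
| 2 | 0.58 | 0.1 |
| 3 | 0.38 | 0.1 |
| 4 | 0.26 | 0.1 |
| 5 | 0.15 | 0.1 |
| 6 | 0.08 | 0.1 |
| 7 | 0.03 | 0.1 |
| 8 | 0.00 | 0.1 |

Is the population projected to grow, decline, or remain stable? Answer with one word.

declining

R0 = Σ lx·mx = 0 + 0.071 + 0.058 + 0.038 + 0.026 + 0.015 + 0.008 + 0.003 + 0 = 0.219
R0 < 1, so the population is declining.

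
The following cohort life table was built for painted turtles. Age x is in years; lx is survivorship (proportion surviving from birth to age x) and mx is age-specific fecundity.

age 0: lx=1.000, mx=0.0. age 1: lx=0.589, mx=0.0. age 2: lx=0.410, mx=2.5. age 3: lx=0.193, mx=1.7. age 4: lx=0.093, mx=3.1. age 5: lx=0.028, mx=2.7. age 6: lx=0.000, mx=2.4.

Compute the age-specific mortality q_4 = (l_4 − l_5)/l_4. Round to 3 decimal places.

q_4 = (l_4 − l_5) / l_4 = (0.093 − 0.028) / 0.093
     = 0.065 / 0.093 = 0.698925… → 0.699

0.699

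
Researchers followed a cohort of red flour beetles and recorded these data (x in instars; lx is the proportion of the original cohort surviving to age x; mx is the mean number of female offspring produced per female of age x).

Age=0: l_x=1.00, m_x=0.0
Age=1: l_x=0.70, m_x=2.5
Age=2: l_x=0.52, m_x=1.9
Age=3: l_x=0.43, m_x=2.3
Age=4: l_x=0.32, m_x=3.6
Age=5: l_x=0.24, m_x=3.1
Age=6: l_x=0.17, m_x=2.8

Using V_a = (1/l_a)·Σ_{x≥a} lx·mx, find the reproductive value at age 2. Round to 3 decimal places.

8.363

lx·mx for x ≥ 2: 0.988, 0.989, 1.152, 0.744, 0.476 → sum = 4.349
V_2 = 4.349 / l_2 = 4.349 / 0.52 = 8.363462… → 8.363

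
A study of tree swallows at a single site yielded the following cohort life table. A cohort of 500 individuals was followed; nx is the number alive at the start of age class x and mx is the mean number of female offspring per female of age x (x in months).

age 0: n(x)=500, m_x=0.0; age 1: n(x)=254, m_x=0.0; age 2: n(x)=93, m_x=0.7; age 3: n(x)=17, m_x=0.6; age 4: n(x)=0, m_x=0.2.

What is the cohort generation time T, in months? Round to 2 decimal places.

lx = nx/n0 = nx/500: 1, 0.508, 0.186, 0.034, 0
lx·mx: 0, 0, 0.1302, 0.0204, 0 → R0 = 0.1506
x·lx·mx: 0, 0, 0.2604, 0.0612, 0 → Σ = 0.3216
T = 0.3216 / 0.1506 = 2.135458… → 2.14

2.14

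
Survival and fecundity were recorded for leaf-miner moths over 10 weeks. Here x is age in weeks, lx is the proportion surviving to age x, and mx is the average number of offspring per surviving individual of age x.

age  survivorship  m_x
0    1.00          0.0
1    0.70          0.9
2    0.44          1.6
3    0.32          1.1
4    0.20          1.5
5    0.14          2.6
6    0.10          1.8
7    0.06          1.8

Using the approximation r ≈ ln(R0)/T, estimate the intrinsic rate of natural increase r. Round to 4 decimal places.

0.3219

R0 = Σ lx·mx = 0 + 0.63 + 0.704 + 0.352 + 0.3 + 0.364 + 0.18 + 0.108 = 2.638
Σ x·lx·mx = 7.95; T = 7.95/2.638 = 3.01365…
r ≈ ln(R0)/T = ln(2.638)/3.01365… = 0.321876… → 0.3219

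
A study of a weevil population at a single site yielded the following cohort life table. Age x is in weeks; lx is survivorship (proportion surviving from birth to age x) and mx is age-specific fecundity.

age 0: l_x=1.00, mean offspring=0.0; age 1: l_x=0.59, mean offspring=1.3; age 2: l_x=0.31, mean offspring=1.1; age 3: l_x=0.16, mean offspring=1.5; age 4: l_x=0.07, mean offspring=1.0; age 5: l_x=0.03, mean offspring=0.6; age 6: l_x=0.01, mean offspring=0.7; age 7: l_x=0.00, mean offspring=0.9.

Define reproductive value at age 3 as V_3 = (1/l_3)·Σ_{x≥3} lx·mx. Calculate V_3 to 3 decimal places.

2.094

lx·mx for x ≥ 3: 0.24, 0.07, 0.018, 0.007, 0 → sum = 0.335
V_3 = 0.335 / l_3 = 0.335 / 0.16 = 2.09375 → 2.094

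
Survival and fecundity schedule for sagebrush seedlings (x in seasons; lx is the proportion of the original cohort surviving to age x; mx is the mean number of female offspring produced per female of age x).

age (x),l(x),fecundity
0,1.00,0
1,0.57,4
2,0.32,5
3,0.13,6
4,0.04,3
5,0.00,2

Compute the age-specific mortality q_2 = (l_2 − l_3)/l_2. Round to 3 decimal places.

0.594

q_2 = (l_2 − l_3) / l_2 = (0.32 − 0.13) / 0.32
     = 0.19 / 0.32 = 0.59375 → 0.594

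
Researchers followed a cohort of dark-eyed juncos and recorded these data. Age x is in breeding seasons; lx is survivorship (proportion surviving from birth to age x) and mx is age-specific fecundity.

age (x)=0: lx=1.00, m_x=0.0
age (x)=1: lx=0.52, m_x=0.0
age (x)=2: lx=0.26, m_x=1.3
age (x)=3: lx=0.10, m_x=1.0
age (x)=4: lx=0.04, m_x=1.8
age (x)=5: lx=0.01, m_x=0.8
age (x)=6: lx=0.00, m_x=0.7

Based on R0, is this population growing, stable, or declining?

R0 = Σ lx·mx = 0 + 0 + 0.338 + 0.1 + 0.072 + 0.008 + 0 = 0.518
R0 < 1, so the population is declining.

declining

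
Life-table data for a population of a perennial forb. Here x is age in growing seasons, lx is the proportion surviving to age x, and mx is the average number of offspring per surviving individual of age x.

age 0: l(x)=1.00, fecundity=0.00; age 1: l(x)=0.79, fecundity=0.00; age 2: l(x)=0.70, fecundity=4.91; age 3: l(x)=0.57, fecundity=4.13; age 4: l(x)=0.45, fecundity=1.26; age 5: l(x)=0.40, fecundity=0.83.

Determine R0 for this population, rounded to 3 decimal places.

6.690

lx·mx by age: 0, 0, 3.437, 2.3541, 0.567, 0.332
R0 = Σ lx·mx = 6.6901 → 6.690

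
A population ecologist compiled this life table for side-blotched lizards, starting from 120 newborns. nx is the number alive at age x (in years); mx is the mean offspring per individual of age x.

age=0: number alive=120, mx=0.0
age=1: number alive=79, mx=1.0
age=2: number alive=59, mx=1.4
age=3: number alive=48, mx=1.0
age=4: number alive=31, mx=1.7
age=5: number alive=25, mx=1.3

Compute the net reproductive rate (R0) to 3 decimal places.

lx = nx/n0 = nx/120: 1, 0.65833…, 0.49167…, 0.4, 0.25833…, 0.20833…
lx·mx by age: 0, 0.658333…, 0.688333…, 0.4, 0.439167…, 0.270833…
R0 = Σ lx·mx = 2.456667… → 2.457

2.457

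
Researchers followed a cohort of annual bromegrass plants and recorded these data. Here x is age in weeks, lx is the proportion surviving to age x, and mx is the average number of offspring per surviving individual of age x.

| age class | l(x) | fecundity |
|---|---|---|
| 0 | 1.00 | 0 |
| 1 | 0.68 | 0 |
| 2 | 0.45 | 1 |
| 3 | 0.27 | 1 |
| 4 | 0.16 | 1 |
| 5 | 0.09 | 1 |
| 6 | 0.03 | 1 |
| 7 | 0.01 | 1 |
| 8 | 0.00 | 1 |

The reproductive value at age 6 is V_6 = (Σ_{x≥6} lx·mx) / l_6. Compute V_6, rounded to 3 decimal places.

1.333

lx·mx for x ≥ 6: 0.03, 0.01, 0 → sum = 0.04
V_6 = 0.04 / l_6 = 0.04 / 0.03 = 1.333333… → 1.333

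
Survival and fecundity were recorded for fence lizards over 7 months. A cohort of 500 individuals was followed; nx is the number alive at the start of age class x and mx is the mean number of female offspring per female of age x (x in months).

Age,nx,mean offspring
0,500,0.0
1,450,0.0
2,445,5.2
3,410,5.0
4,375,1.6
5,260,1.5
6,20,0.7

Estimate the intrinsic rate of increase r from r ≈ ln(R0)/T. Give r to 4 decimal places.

0.8376

lx = nx/n0 = nx/500: 1, 0.9, 0.89, 0.82, 0.75, 0.52, 0.04
R0 = Σ lx·mx = 0 + 0 + 4.628 + 4.1 + 1.2 + 0.78 + 0.028 = 10.736
Σ x·lx·mx = 30.424; T = 30.424/10.736 = 2.83383…
r ≈ ln(R0)/T = ln(10.736)/2.83383… = 0.837595… → 0.8376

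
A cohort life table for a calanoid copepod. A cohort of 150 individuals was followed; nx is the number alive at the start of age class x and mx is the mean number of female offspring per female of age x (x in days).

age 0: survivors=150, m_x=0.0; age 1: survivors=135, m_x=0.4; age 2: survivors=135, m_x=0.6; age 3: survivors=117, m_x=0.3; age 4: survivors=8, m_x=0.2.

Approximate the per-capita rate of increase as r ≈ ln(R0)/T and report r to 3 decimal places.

lx = nx/n0 = nx/150: 1, 0.9, 0.9, 0.78, 0.05333…
R0 = Σ lx·mx = 0 + 0.36 + 0.54 + 0.234 + 0.01067… = 1.144667…
Σ x·lx·mx = 2.184667…; T = 2.184667…/1.144667… = 1.90856…
r ≈ ln(R0)/T = ln(1.144667…)/1.90856… = 0.07079… → 0.071

0.071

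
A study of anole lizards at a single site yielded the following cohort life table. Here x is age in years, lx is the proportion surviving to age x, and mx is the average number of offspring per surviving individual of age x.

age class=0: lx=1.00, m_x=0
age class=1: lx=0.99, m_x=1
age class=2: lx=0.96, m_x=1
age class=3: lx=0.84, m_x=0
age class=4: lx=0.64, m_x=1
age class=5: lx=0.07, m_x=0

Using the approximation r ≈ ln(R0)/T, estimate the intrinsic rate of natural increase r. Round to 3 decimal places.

R0 = Σ lx·mx = 0 + 0.99 + 0.96 + 0 + 0.64 + 0 = 2.59
Σ x·lx·mx = 5.47; T = 5.47/2.59 = 2.11197…
r ≈ ln(R0)/T = ln(2.59)/2.11197… = 0.4506… → 0.451

0.451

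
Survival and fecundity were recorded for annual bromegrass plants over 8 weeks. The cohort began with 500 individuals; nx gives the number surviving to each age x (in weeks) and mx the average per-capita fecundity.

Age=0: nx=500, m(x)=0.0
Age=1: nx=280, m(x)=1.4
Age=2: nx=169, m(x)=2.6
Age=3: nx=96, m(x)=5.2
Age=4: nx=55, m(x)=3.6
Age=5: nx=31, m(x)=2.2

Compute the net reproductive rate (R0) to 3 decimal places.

3.194

lx = nx/n0 = nx/500: 1, 0.56, 0.338, 0.192, 0.11, 0.062
lx·mx by age: 0, 0.784, 0.8788, 0.9984, 0.396, 0.1364
R0 = Σ lx·mx = 3.1936 → 3.194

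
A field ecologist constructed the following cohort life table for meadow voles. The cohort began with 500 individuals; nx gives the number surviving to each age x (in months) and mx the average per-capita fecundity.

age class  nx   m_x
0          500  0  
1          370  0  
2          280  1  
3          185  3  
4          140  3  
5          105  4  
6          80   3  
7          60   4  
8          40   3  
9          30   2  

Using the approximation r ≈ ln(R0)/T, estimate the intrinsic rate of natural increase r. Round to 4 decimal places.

lx = nx/n0 = nx/500: 1, 0.74, 0.56, 0.37, 0.28, 0.21, 0.16, 0.12, 0.08, 0.06
R0 = Σ lx·mx = 0 + 0 + 0.56 + 1.11 + 0.84 + 0.84 + 0.48 + 0.48 + 0.24 + 0.12 = 4.67
Σ x·lx·mx = 21.25; T = 21.25/4.67 = 4.55032…
r ≈ ln(R0)/T = ln(4.67)/4.55032… = 0.338692… → 0.3387

0.3387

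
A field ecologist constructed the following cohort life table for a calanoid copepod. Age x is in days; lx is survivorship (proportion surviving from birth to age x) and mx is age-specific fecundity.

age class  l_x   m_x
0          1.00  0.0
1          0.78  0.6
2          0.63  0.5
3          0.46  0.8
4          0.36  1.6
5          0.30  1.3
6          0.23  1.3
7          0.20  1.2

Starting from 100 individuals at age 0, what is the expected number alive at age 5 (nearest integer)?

30

Expected survivors = N0 · l_5 = 100 × 0.30 = 30 → 30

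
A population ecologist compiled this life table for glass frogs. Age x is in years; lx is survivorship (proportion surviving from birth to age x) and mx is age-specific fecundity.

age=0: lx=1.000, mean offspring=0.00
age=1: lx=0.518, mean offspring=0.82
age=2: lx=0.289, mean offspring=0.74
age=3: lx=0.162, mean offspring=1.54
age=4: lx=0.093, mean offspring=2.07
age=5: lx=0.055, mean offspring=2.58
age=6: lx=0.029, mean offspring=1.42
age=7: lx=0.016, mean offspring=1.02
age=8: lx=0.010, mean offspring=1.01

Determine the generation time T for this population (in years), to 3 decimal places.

2.730

lx·mx: 0, 0.42476, 0.21386, 0.24948, 0.19251, 0.1419, 0.04118, 0.01632, 0.0101 → R0 = 1.29011
x·lx·mx: 0, 0.42476, 0.42772, 0.74844, 0.77004, 0.7095, 0.24708, 0.11424, 0.0808 → Σ = 3.52258
T = 3.52258 / 1.29011 = 2.730449… → 2.730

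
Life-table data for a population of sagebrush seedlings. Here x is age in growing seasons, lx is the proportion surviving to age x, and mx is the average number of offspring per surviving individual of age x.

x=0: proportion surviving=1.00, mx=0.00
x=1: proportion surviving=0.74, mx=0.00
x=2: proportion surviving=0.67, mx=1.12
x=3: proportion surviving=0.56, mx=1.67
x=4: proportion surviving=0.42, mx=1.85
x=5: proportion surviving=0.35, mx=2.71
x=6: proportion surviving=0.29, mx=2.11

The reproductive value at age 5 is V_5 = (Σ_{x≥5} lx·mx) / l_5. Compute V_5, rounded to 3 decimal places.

lx·mx for x ≥ 5: 0.9485, 0.6119 → sum = 1.5604
V_5 = 1.5604 / l_5 = 1.5604 / 0.35 = 4.458286… → 4.458

4.458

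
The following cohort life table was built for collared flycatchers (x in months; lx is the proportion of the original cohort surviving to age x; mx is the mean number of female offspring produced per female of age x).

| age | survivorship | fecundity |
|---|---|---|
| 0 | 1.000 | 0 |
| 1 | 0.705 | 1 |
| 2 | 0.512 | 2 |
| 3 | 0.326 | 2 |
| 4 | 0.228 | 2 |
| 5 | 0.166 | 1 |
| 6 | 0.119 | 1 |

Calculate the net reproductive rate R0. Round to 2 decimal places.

3.12

lx·mx by age: 0, 0.705, 1.024, 0.652, 0.456, 0.166, 0.119
R0 = Σ lx·mx = 3.122 → 3.12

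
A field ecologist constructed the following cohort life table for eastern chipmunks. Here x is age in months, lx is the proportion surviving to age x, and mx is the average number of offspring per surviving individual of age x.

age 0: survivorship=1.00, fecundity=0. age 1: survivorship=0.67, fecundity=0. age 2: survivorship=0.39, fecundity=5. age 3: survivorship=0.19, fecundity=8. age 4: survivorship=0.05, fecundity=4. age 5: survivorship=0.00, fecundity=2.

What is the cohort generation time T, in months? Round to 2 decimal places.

2.52

lx·mx: 0, 0, 1.95, 1.52, 0.2, 0 → R0 = 3.67
x·lx·mx: 0, 0, 3.9, 4.56, 0.8, 0 → Σ = 9.26
T = 9.26 / 3.67 = 2.523161… → 2.52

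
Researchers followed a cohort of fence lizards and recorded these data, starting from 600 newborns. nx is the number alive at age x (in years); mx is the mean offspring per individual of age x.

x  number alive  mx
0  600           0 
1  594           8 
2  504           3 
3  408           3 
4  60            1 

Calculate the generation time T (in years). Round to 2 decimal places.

lx = nx/n0 = nx/600: 1, 0.99, 0.84, 0.68, 0.1
lx·mx: 0, 7.92, 2.52, 2.04, 0.1 → R0 = 12.58
x·lx·mx: 0, 7.92, 5.04, 6.12, 0.4 → Σ = 19.48
T = 19.48 / 12.58 = 1.54849… → 1.55

1.55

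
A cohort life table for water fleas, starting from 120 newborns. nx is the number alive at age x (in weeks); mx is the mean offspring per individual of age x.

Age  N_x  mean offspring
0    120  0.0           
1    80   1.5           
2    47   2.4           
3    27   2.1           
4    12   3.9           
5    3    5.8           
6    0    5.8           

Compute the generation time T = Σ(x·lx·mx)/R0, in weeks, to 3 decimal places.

lx = nx/n0 = nx/120: 1, 0.66667…, 0.39167…, 0.225, 0.1, 0.025, 0
lx·mx: 0, 1…, 0.94…, 0.4725, 0.39, 0.145, 0 → R0 = 2.9475…
x·lx·mx: 0, 1…, 1.88…, 1.4175, 1.56, 0.725, 0 → Σ = 6.5825…
T = 6.5825… / 2.9475… = 2.233249… → 2.233

2.233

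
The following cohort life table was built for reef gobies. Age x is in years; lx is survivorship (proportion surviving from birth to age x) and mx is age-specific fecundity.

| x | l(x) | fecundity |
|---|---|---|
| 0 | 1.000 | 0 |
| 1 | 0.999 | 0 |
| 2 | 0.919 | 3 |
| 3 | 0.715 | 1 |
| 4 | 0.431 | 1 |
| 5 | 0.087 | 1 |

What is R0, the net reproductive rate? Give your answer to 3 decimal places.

3.990

lx·mx by age: 0, 0, 2.757, 0.715, 0.431, 0.087
R0 = Σ lx·mx = 3.99 → 3.990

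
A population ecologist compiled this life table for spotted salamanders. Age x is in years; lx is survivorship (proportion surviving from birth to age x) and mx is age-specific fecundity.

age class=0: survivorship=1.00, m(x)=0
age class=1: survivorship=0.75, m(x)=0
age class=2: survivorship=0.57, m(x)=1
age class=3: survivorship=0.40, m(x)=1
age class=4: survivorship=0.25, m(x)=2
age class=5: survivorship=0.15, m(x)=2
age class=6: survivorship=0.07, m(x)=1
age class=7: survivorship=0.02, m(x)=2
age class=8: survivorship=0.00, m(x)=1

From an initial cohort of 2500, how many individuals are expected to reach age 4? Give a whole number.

Expected survivors = N0 · l_4 = 2500 × 0.25 = 625 → 625

625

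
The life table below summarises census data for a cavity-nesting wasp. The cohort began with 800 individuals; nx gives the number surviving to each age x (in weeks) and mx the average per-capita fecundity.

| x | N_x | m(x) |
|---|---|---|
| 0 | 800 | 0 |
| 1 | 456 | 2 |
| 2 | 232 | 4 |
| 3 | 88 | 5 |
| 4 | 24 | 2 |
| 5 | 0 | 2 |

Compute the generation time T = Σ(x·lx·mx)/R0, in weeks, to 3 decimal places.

lx = nx/n0 = nx/800: 1, 0.57, 0.29, 0.11, 0.03, 0
lx·mx: 0, 1.14, 1.16, 0.55, 0.06, 0 → R0 = 2.91
x·lx·mx: 0, 1.14, 2.32, 1.65, 0.24, 0 → Σ = 5.35
T = 5.35 / 2.91 = 1.838488… → 1.838

1.838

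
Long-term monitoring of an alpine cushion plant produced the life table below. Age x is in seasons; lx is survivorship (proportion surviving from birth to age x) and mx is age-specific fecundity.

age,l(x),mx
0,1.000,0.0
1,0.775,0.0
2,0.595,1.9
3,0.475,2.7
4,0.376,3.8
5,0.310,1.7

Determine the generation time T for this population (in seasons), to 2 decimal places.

3.31

lx·mx: 0, 0, 1.1305, 1.2825, 1.4288, 0.527 → R0 = 4.3688
x·lx·mx: 0, 0, 2.261, 3.8475, 5.7152, 2.635 → Σ = 14.4587
T = 14.4587 / 4.3688 = 3.309536… → 3.31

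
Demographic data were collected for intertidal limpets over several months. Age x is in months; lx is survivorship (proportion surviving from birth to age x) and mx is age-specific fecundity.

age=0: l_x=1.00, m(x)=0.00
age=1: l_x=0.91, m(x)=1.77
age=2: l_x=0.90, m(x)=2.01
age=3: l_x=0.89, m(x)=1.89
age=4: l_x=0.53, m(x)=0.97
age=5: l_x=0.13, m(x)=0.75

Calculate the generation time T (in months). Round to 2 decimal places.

2.24

lx·mx: 0, 1.6107, 1.809, 1.6821, 0.5141, 0.0975 → R0 = 5.7134
x·lx·mx: 0, 1.6107, 3.618, 5.0463, 2.0564, 0.4875 → Σ = 12.8189
T = 12.8189 / 5.7134 = 2.243655… → 2.24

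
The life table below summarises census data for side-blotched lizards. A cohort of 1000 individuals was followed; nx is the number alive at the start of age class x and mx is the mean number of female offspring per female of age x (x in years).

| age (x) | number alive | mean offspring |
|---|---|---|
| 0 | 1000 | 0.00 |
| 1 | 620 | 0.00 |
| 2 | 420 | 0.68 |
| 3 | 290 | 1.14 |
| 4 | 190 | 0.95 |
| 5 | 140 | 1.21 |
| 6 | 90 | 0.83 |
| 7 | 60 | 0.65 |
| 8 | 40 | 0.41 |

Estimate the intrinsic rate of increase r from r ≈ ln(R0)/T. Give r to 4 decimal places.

0.0253

lx = nx/n0 = nx/1000: 1, 0.62, 0.42, 0.29, 0.19, 0.14, 0.09, 0.06, 0.04
R0 = Σ lx·mx = 0 + 0 + 0.2856 + 0.3306 + 0.1805 + 0.1694 + 0.0747 + 0.039 + 0.0164 = 1.0962
Σ x·lx·mx = 3.9844; T = 3.9844/1.0962 = 3.63474…
r ≈ ln(R0)/T = ln(1.0962)/3.63474… = 0.02527… → 0.0253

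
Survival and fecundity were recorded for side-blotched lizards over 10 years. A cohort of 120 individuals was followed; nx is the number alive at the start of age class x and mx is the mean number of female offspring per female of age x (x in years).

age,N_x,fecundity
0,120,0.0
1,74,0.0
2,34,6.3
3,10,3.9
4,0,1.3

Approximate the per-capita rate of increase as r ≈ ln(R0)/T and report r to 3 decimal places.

lx = nx/n0 = nx/120: 1, 0.61667…, 0.28333…, 0.08333…, 0
R0 = Σ lx·mx = 0 + 0 + 1.785… + 0.325… + 0 = 2.11…
Σ x·lx·mx = 4.545…; T = 4.545…/2.11… = 2.15403…
r ≈ ln(R0)/T = ln(2.11…)/2.15403… = 0.34665… → 0.347

0.347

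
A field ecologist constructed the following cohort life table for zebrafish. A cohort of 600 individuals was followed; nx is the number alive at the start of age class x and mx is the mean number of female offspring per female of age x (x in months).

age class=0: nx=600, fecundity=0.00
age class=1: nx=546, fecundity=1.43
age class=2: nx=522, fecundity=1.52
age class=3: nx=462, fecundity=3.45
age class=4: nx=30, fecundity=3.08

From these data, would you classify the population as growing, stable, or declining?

lx = nx/n0 = nx/600: 1, 0.91, 0.87, 0.77, 0.05
R0 = Σ lx·mx = 0 + 1.3013 + 1.3224 + 2.6565 + 0.154 = 5.4342
R0 > 1, so the population is growing.

growing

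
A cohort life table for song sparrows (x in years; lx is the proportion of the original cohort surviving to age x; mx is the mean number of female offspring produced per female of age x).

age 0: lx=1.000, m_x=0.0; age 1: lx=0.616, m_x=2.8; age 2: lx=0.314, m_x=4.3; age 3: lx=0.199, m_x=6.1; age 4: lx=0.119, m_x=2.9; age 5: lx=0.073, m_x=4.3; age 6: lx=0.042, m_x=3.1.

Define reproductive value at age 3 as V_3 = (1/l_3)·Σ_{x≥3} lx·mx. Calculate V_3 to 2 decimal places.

10.07

lx·mx for x ≥ 3: 1.2139, 0.3451, 0.3139, 0.1302 → sum = 2.0031
V_3 = 2.0031 / l_3 = 2.0031 / 0.199 = 10.065829… → 10.07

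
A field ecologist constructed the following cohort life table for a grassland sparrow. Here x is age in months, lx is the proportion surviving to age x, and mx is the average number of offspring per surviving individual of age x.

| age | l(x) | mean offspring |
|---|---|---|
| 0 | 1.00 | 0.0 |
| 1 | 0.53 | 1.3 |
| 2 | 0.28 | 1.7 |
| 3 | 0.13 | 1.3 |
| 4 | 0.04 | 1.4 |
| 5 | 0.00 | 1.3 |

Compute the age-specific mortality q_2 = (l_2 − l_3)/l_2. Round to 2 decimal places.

q_2 = (l_2 − l_3) / l_2 = (0.28 − 0.13) / 0.28
     = 0.15 / 0.28 = 0.535714… → 0.54

0.54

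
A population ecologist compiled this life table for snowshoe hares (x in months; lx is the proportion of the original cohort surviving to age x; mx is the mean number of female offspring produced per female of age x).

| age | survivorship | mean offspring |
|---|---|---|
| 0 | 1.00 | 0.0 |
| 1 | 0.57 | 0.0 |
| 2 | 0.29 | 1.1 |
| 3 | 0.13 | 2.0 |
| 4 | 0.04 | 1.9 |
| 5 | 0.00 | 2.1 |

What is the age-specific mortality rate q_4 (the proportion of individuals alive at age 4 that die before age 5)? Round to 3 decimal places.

1.000

q_4 = (l_4 − l_5) / l_4 = (0.04 − 0) / 0.04
     = 0.04 / 0.04 = 1 → 1.000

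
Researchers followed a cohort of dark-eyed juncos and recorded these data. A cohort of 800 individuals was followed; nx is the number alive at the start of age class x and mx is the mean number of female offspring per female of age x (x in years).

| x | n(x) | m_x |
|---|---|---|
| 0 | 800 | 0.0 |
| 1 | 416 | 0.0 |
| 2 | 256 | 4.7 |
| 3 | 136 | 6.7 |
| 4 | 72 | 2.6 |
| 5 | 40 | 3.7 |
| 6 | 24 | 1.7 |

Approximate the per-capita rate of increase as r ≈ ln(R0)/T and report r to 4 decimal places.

lx = nx/n0 = nx/800: 1, 0.52, 0.32, 0.17, 0.09, 0.05, 0.03
R0 = Σ lx·mx = 0 + 0 + 1.504 + 1.139 + 0.234 + 0.185 + 0.051 = 3.113
Σ x·lx·mx = 8.592; T = 8.592/3.113 = 2.76004…
r ≈ ln(R0)/T = ln(3.113)/2.76004… = 0.411439… → 0.4114

0.4114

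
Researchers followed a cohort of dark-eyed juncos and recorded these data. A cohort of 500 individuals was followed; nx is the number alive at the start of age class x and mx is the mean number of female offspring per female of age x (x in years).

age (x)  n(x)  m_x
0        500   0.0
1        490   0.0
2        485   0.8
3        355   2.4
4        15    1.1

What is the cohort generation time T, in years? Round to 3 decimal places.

lx = nx/n0 = nx/500: 1, 0.98, 0.97, 0.71, 0.03
lx·mx: 0, 0, 0.776, 1.704, 0.033 → R0 = 2.513
x·lx·mx: 0, 0, 1.552, 5.112, 0.132 → Σ = 6.796
T = 6.796 / 2.513 = 2.704337… → 2.704

2.704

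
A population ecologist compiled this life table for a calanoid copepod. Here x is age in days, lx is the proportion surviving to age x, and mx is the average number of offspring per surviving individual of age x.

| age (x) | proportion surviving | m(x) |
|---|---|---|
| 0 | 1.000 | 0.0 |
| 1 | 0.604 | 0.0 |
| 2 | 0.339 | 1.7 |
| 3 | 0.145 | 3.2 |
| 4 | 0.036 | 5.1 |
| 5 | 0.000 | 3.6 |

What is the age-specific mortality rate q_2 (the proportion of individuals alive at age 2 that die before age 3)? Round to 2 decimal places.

0.57

q_2 = (l_2 − l_3) / l_2 = (0.339 − 0.145) / 0.339
     = 0.194 / 0.339 = 0.572271… → 0.57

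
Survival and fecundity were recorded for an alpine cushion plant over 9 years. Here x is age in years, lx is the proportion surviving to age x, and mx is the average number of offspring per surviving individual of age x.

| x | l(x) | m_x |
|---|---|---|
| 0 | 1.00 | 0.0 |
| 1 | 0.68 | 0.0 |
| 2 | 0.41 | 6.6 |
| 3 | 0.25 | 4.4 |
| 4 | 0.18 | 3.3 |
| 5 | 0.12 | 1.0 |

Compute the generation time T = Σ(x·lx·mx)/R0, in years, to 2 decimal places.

lx·mx: 0, 0, 2.706, 1.1, 0.594, 0.12 → R0 = 4.52
x·lx·mx: 0, 0, 5.412, 3.3, 2.376, 0.6 → Σ = 11.688
T = 11.688 / 4.52 = 2.585841… → 2.59

2.59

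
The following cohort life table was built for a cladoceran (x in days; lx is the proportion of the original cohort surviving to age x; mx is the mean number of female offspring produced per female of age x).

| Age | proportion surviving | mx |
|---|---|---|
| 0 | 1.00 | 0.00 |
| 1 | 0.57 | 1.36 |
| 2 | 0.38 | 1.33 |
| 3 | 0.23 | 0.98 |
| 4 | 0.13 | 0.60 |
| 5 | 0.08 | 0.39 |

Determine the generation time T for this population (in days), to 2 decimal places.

1.81

lx·mx: 0, 0.7752, 0.5054, 0.2254, 0.078, 0.0312 → R0 = 1.6152
x·lx·mx: 0, 0.7752, 1.0108, 0.6762, 0.312, 0.156 → Σ = 2.9302
T = 2.9302 / 1.6152 = 1.814141… → 1.81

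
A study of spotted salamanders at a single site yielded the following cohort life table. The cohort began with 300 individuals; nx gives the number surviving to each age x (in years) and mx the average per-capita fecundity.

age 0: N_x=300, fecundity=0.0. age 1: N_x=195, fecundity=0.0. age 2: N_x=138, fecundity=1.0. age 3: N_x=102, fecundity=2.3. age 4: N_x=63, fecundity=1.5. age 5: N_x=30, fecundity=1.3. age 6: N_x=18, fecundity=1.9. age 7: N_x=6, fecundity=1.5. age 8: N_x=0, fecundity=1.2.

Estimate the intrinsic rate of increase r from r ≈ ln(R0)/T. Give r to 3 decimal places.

lx = nx/n0 = nx/300: 1, 0.65, 0.46, 0.34, 0.21, 0.1, 0.06, 0.02, 0
R0 = Σ lx·mx = 0 + 0 + 0.46 + 0.782 + 0.315 + 0.13 + 0.114 + 0.03 + 0 = 1.831
Σ x·lx·mx = 6.07; T = 6.07/1.831 = 3.31513…
r ≈ ln(R0)/T = ln(1.831)/3.31513… = 0.18246… → 0.182

0.182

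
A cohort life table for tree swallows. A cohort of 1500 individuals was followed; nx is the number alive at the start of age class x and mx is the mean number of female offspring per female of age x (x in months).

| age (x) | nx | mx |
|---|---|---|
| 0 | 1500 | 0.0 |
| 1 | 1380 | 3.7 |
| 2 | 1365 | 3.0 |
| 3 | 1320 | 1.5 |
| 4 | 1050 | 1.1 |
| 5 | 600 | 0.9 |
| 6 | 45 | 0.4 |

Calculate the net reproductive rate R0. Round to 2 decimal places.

8.60

lx = nx/n0 = nx/1500: 1, 0.92, 0.91, 0.88, 0.7, 0.4, 0.03
lx·mx by age: 0, 3.404, 2.73, 1.32, 0.77, 0.36, 0.012
R0 = Σ lx·mx = 8.596 → 8.60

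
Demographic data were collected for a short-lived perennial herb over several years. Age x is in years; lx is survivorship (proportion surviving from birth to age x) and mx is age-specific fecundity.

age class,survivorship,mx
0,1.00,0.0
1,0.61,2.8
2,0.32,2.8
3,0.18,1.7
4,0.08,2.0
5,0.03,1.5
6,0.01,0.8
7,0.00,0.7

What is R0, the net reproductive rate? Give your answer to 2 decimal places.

lx·mx by age: 0, 1.708, 0.896, 0.306, 0.16, 0.045, 0.008, 0
R0 = Σ lx·mx = 3.123 → 3.12

3.12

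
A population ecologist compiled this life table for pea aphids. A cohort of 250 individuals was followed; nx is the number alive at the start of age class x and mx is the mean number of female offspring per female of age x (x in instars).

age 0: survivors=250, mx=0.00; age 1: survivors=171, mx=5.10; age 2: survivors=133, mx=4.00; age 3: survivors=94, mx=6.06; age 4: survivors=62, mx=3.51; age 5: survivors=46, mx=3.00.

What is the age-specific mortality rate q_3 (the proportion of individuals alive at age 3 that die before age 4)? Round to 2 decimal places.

lx = nx/n0 = nx/250: 1, 0.684, 0.532, 0.376, 0.248, 0.184
q_3 = (l_3 − l_4) / l_3 = (0.376 − 0.248) / 0.376
     = 0.128 / 0.376 = 0.340426… → 0.34

0.34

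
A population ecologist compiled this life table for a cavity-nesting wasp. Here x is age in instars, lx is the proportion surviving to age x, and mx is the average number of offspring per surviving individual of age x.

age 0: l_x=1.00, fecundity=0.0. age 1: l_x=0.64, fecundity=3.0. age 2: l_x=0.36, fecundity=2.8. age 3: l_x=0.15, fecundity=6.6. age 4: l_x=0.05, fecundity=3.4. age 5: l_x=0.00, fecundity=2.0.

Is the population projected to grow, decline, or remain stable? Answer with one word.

R0 = Σ lx·mx = 0 + 1.92 + 1.008 + 0.99 + 0.17 + 0 = 4.088
R0 > 1, so the population is growing.

growing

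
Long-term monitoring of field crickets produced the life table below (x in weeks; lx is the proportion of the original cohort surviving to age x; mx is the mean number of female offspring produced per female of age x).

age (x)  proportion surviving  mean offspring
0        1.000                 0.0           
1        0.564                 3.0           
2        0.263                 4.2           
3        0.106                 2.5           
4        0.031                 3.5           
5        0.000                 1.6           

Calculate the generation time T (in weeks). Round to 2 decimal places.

1.62

lx·mx: 0, 1.692, 1.1046, 0.265, 0.1085, 0 → R0 = 3.1701
x·lx·mx: 0, 1.692, 2.2092, 0.795, 0.434, 0 → Σ = 5.1302
T = 5.1302 / 3.1701 = 1.618309… → 1.62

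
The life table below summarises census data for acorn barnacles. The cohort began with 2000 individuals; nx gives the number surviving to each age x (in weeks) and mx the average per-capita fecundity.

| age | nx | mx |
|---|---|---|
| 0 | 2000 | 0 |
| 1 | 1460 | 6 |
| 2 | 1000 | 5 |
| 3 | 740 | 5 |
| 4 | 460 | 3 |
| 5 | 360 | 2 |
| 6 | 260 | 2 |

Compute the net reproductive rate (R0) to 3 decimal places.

10.040

lx = nx/n0 = nx/2000: 1, 0.73, 0.5, 0.37, 0.23, 0.18, 0.13
lx·mx by age: 0, 4.38, 2.5, 1.85, 0.69, 0.36, 0.26
R0 = Σ lx·mx = 10.04 → 10.040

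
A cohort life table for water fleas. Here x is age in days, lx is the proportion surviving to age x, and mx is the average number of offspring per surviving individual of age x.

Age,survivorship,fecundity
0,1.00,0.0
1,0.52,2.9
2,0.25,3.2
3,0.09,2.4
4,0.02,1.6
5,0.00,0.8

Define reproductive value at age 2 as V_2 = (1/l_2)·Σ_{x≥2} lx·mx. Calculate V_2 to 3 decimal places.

lx·mx for x ≥ 2: 0.8, 0.216, 0.032, 0 → sum = 1.048
V_2 = 1.048 / l_2 = 1.048 / 0.25 = 4.192 → 4.192

4.192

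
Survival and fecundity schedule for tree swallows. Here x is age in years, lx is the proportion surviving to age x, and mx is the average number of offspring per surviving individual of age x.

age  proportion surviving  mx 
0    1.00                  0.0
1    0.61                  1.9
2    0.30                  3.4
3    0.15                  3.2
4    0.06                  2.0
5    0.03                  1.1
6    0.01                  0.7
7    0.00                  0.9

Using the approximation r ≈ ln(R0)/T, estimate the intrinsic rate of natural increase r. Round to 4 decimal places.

R0 = Σ lx·mx = 0 + 1.159 + 1.02 + 0.48 + 0.12 + 0.033 + 0.007 + 0 = 2.819
Σ x·lx·mx = 5.326; T = 5.326/2.819 = 1.88932…
r ≈ ln(R0)/T = ln(2.819)/1.88932… = 0.548547… → 0.5485

0.5485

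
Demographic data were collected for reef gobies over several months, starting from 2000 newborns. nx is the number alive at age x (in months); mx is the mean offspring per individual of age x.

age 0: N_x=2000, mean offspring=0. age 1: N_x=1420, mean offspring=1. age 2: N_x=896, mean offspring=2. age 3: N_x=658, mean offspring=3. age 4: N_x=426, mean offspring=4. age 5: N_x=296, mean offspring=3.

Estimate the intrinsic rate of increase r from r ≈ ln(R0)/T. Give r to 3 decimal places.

0.476

lx = nx/n0 = nx/2000: 1, 0.71, 0.448, 0.329, 0.213, 0.148
R0 = Σ lx·mx = 0 + 0.71 + 0.896 + 0.987 + 0.852 + 0.444 = 3.889
Σ x·lx·mx = 11.091; T = 11.091/3.889 = 2.85189…
r ≈ ln(R0)/T = ln(3.889)/2.85189… = 0.47623… → 0.476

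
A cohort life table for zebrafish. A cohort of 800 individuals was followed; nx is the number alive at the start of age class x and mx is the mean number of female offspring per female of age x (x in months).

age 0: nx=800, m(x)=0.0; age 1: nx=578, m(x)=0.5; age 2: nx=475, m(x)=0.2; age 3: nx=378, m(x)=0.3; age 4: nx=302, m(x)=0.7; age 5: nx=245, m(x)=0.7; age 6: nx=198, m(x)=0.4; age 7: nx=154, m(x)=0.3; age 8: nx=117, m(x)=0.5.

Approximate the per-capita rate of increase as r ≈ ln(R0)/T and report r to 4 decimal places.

lx = nx/n0 = nx/800: 1, 0.7225, 0.59375, 0.4725, 0.3775, 0.30625, 0.2475, 0.1925, 0.14625
R0 = Σ lx·mx = 0 + 0.36125 + 0.11875… + 0.14175 + 0.26425 + 0.21438… + 0.099 + 0.05775 + 0.07313… = 1.33025
Σ x·lx·mx = 4.736125; T = 4.736125/1.33025 = 3.56033…
r ≈ ln(R0)/T = ln(1.33025)/3.56033… = 0.080152… → 0.0802

0.0802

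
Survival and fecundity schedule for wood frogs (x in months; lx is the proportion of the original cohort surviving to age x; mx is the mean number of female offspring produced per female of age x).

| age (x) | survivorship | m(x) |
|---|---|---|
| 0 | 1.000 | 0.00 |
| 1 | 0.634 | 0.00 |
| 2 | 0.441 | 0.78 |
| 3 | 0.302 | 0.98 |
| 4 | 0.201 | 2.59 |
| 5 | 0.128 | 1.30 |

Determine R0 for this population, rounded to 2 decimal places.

lx·mx by age: 0, 0, 0.34398, 0.29596, 0.52059, 0.1664
R0 = Σ lx·mx = 1.32693 → 1.33

1.33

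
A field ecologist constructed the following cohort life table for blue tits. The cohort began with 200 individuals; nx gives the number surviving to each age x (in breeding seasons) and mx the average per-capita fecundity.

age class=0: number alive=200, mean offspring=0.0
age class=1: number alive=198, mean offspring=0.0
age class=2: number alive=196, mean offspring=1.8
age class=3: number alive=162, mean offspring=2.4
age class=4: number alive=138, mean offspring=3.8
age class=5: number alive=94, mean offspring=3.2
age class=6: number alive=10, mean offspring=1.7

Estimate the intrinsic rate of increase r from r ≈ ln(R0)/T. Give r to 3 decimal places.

0.588

lx = nx/n0 = nx/200: 1, 0.99, 0.98, 0.81, 0.69, 0.47, 0.05
R0 = Σ lx·mx = 0 + 0 + 1.764 + 1.944 + 2.622 + 1.504 + 0.085 = 7.919
Σ x·lx·mx = 27.878; T = 27.878/7.919 = 3.52039…
r ≈ ln(R0)/T = ln(7.919)/3.52039… = 0.58779… → 0.588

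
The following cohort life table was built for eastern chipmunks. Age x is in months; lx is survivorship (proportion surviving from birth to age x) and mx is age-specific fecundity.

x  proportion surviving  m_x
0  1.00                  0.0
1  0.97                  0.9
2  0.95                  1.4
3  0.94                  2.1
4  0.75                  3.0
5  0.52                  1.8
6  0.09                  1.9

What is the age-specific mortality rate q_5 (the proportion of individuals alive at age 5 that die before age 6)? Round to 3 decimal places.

q_5 = (l_5 − l_6) / l_5 = (0.52 − 0.09) / 0.52
     = 0.43 / 0.52 = 0.826923… → 0.827

0.827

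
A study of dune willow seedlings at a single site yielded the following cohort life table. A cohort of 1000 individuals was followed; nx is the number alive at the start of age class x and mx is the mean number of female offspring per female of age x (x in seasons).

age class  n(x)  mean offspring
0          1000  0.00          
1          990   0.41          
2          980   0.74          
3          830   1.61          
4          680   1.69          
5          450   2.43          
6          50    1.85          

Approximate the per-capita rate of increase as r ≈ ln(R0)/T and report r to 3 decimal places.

lx = nx/n0 = nx/1000: 1, 0.99, 0.98, 0.83, 0.68, 0.45, 0.05
R0 = Σ lx·mx = 0 + 0.4059 + 0.7252 + 1.3363 + 1.1492 + 1.0935 + 0.0925 = 4.8026
Σ x·lx·mx = 16.4845; T = 16.4845/4.8026 = 3.43241…
r ≈ ln(R0)/T = ln(4.8026)/3.43241… = 0.45716… → 0.457

0.457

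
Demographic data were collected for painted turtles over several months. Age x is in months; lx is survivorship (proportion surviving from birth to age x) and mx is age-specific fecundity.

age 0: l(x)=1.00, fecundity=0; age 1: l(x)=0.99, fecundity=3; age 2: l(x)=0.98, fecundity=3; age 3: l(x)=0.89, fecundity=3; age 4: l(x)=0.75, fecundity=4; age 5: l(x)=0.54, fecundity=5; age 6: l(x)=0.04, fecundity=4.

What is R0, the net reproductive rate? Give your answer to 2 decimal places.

14.44

lx·mx by age: 0, 2.97, 2.94, 2.67, 3, 2.7, 0.16
R0 = Σ lx·mx = 14.44 → 14.44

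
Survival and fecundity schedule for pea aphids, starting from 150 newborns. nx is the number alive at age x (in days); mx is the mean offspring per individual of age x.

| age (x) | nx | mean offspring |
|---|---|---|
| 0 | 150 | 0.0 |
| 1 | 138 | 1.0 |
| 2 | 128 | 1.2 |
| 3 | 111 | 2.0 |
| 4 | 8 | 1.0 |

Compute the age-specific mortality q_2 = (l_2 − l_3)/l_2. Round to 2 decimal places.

lx = nx/n0 = nx/150: 1, 0.92, 0.85333…, 0.74, 0.05333…
q_2 = (l_2 − l_3) / l_2 = (0.853333… − 0.74) / 0.853333…
     = 0.113333… / 0.853333… = 0.132813… → 0.13

0.13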